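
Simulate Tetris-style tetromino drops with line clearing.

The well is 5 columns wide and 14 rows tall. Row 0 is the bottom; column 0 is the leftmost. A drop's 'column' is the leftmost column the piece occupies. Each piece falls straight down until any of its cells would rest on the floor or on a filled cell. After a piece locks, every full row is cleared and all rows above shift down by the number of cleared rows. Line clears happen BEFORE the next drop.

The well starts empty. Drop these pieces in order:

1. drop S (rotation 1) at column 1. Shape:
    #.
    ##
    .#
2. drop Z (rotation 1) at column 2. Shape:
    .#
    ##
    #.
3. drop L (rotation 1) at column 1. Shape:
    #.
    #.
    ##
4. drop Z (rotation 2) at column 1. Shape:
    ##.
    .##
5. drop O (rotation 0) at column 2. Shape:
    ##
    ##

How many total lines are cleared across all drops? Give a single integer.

Drop 1: S rot1 at col 1 lands with bottom-row=0; cleared 0 line(s) (total 0); column heights now [0 3 2 0 0], max=3
Drop 2: Z rot1 at col 2 lands with bottom-row=2; cleared 0 line(s) (total 0); column heights now [0 3 4 5 0], max=5
Drop 3: L rot1 at col 1 lands with bottom-row=4; cleared 0 line(s) (total 0); column heights now [0 7 5 5 0], max=7
Drop 4: Z rot2 at col 1 lands with bottom-row=6; cleared 0 line(s) (total 0); column heights now [0 8 8 7 0], max=8
Drop 5: O rot0 at col 2 lands with bottom-row=8; cleared 0 line(s) (total 0); column heights now [0 8 10 10 0], max=10

Answer: 0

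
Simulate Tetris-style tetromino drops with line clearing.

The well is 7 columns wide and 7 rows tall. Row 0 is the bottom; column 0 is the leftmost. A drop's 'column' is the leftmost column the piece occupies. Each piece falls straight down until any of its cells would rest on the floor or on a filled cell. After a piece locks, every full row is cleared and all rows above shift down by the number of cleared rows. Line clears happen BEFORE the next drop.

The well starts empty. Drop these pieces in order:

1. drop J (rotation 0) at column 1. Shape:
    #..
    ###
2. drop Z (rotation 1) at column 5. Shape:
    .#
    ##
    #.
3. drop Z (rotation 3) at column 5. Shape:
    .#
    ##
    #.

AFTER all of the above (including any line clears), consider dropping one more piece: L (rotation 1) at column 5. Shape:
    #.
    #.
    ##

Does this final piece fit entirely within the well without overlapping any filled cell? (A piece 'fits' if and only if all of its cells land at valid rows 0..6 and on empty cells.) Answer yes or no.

Answer: no

Derivation:
Drop 1: J rot0 at col 1 lands with bottom-row=0; cleared 0 line(s) (total 0); column heights now [0 2 1 1 0 0 0], max=2
Drop 2: Z rot1 at col 5 lands with bottom-row=0; cleared 0 line(s) (total 0); column heights now [0 2 1 1 0 2 3], max=3
Drop 3: Z rot3 at col 5 lands with bottom-row=2; cleared 0 line(s) (total 0); column heights now [0 2 1 1 0 4 5], max=5
Test piece L rot1 at col 5 (width 2): heights before test = [0 2 1 1 0 4 5]; fits = False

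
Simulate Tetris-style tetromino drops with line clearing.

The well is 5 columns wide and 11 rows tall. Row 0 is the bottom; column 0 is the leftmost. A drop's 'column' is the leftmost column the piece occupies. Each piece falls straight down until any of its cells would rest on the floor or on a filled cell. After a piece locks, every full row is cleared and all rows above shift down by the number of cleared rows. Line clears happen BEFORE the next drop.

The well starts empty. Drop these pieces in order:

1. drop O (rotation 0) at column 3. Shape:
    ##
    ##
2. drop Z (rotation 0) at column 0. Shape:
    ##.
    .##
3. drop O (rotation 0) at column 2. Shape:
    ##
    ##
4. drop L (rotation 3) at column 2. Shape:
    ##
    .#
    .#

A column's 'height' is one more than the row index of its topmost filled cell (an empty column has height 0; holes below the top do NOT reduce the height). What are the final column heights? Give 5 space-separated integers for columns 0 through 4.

Drop 1: O rot0 at col 3 lands with bottom-row=0; cleared 0 line(s) (total 0); column heights now [0 0 0 2 2], max=2
Drop 2: Z rot0 at col 0 lands with bottom-row=0; cleared 0 line(s) (total 0); column heights now [2 2 1 2 2], max=2
Drop 3: O rot0 at col 2 lands with bottom-row=2; cleared 0 line(s) (total 0); column heights now [2 2 4 4 2], max=4
Drop 4: L rot3 at col 2 lands with bottom-row=4; cleared 0 line(s) (total 0); column heights now [2 2 7 7 2], max=7

Answer: 2 2 7 7 2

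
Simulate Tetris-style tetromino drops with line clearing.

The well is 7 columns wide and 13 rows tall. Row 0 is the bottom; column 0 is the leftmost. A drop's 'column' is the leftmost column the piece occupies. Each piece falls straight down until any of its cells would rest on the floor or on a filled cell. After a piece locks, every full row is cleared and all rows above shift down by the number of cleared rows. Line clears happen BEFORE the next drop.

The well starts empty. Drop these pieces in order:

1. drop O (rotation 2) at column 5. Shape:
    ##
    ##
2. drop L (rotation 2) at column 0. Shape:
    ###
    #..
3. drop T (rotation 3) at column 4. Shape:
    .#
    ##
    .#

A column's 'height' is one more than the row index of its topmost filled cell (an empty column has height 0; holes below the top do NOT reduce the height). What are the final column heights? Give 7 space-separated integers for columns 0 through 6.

Drop 1: O rot2 at col 5 lands with bottom-row=0; cleared 0 line(s) (total 0); column heights now [0 0 0 0 0 2 2], max=2
Drop 2: L rot2 at col 0 lands with bottom-row=0; cleared 0 line(s) (total 0); column heights now [2 2 2 0 0 2 2], max=2
Drop 3: T rot3 at col 4 lands with bottom-row=2; cleared 0 line(s) (total 0); column heights now [2 2 2 0 4 5 2], max=5

Answer: 2 2 2 0 4 5 2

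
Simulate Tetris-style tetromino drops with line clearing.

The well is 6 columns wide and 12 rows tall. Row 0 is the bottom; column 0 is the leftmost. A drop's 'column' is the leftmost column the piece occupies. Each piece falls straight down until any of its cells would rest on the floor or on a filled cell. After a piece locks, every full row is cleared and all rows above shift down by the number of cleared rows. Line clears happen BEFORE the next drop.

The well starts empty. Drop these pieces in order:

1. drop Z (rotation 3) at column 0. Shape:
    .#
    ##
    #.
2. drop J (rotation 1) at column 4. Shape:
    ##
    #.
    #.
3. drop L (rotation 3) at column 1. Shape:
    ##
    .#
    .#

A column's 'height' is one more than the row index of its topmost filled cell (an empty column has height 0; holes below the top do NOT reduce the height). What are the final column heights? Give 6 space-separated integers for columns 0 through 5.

Drop 1: Z rot3 at col 0 lands with bottom-row=0; cleared 0 line(s) (total 0); column heights now [2 3 0 0 0 0], max=3
Drop 2: J rot1 at col 4 lands with bottom-row=0; cleared 0 line(s) (total 0); column heights now [2 3 0 0 3 3], max=3
Drop 3: L rot3 at col 1 lands with bottom-row=1; cleared 0 line(s) (total 0); column heights now [2 4 4 0 3 3], max=4

Answer: 2 4 4 0 3 3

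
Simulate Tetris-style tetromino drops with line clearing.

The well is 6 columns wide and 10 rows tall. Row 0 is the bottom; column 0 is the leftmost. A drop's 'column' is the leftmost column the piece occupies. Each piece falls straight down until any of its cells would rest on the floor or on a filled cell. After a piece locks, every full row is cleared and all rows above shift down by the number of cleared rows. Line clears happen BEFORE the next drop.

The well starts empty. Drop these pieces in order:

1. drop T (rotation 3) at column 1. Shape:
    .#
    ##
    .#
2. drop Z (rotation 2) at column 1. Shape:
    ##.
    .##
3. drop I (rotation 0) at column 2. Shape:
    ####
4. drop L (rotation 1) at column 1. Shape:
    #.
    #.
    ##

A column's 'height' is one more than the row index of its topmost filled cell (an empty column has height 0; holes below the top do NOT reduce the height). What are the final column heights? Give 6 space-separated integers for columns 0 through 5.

Answer: 0 9 7 6 6 6

Derivation:
Drop 1: T rot3 at col 1 lands with bottom-row=0; cleared 0 line(s) (total 0); column heights now [0 2 3 0 0 0], max=3
Drop 2: Z rot2 at col 1 lands with bottom-row=3; cleared 0 line(s) (total 0); column heights now [0 5 5 4 0 0], max=5
Drop 3: I rot0 at col 2 lands with bottom-row=5; cleared 0 line(s) (total 0); column heights now [0 5 6 6 6 6], max=6
Drop 4: L rot1 at col 1 lands with bottom-row=6; cleared 0 line(s) (total 0); column heights now [0 9 7 6 6 6], max=9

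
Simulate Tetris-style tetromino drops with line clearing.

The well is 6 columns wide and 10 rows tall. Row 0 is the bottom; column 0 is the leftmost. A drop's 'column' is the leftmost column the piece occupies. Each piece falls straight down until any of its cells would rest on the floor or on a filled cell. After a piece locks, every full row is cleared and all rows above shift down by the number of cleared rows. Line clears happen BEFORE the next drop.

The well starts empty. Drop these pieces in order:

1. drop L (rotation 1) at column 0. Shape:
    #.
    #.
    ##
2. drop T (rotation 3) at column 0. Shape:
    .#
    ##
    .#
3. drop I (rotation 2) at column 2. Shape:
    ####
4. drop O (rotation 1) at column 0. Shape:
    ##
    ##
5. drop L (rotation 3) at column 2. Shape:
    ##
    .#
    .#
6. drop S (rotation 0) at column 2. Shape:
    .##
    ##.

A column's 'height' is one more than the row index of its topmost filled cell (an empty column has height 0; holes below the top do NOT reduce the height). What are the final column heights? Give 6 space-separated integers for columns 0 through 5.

Answer: 6 6 4 5 5 0

Derivation:
Drop 1: L rot1 at col 0 lands with bottom-row=0; cleared 0 line(s) (total 0); column heights now [3 1 0 0 0 0], max=3
Drop 2: T rot3 at col 0 lands with bottom-row=2; cleared 0 line(s) (total 0); column heights now [4 5 0 0 0 0], max=5
Drop 3: I rot2 at col 2 lands with bottom-row=0; cleared 1 line(s) (total 1); column heights now [3 4 0 0 0 0], max=4
Drop 4: O rot1 at col 0 lands with bottom-row=4; cleared 0 line(s) (total 1); column heights now [6 6 0 0 0 0], max=6
Drop 5: L rot3 at col 2 lands with bottom-row=0; cleared 0 line(s) (total 1); column heights now [6 6 3 3 0 0], max=6
Drop 6: S rot0 at col 2 lands with bottom-row=3; cleared 0 line(s) (total 1); column heights now [6 6 4 5 5 0], max=6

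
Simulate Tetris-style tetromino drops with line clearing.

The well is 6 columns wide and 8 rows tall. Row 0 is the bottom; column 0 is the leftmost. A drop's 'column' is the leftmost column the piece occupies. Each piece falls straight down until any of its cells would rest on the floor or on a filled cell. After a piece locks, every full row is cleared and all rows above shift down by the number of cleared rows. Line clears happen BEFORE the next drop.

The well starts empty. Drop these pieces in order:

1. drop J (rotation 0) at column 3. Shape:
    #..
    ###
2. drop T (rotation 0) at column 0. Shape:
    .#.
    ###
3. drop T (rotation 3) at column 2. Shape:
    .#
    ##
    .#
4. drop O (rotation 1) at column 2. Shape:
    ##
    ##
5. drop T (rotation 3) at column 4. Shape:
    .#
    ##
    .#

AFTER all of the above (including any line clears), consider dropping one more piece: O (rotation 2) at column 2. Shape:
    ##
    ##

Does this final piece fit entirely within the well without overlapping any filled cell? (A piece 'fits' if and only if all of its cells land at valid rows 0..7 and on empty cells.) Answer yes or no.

Drop 1: J rot0 at col 3 lands with bottom-row=0; cleared 0 line(s) (total 0); column heights now [0 0 0 2 1 1], max=2
Drop 2: T rot0 at col 0 lands with bottom-row=0; cleared 1 line(s) (total 1); column heights now [0 1 0 1 0 0], max=1
Drop 3: T rot3 at col 2 lands with bottom-row=1; cleared 0 line(s) (total 1); column heights now [0 1 3 4 0 0], max=4
Drop 4: O rot1 at col 2 lands with bottom-row=4; cleared 0 line(s) (total 1); column heights now [0 1 6 6 0 0], max=6
Drop 5: T rot3 at col 4 lands with bottom-row=0; cleared 0 line(s) (total 1); column heights now [0 1 6 6 2 3], max=6
Test piece O rot2 at col 2 (width 2): heights before test = [0 1 6 6 2 3]; fits = True

Answer: yes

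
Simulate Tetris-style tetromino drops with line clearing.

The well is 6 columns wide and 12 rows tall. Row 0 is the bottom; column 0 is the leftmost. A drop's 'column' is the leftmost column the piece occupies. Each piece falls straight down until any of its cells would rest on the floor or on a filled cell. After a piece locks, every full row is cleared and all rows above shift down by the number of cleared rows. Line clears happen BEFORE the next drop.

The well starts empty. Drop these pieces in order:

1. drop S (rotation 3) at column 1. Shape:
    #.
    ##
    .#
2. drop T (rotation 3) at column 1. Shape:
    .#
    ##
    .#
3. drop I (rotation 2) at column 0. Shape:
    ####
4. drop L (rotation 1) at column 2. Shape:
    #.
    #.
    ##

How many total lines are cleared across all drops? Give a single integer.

Drop 1: S rot3 at col 1 lands with bottom-row=0; cleared 0 line(s) (total 0); column heights now [0 3 2 0 0 0], max=3
Drop 2: T rot3 at col 1 lands with bottom-row=2; cleared 0 line(s) (total 0); column heights now [0 4 5 0 0 0], max=5
Drop 3: I rot2 at col 0 lands with bottom-row=5; cleared 0 line(s) (total 0); column heights now [6 6 6 6 0 0], max=6
Drop 4: L rot1 at col 2 lands with bottom-row=6; cleared 0 line(s) (total 0); column heights now [6 6 9 7 0 0], max=9

Answer: 0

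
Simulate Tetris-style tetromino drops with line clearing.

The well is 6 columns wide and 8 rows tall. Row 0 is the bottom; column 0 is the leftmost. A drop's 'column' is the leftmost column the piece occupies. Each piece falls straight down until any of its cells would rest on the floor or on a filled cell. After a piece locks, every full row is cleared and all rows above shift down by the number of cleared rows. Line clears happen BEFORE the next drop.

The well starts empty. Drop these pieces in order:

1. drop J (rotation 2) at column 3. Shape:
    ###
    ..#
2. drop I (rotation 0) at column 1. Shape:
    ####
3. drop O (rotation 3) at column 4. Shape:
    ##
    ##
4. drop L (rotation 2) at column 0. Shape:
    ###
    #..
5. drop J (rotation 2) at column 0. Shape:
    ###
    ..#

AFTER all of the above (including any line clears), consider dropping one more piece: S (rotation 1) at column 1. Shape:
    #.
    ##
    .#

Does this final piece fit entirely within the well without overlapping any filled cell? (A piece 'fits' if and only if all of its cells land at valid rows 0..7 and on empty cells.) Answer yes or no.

Drop 1: J rot2 at col 3 lands with bottom-row=0; cleared 0 line(s) (total 0); column heights now [0 0 0 2 2 2], max=2
Drop 2: I rot0 at col 1 lands with bottom-row=2; cleared 0 line(s) (total 0); column heights now [0 3 3 3 3 2], max=3
Drop 3: O rot3 at col 4 lands with bottom-row=3; cleared 0 line(s) (total 0); column heights now [0 3 3 3 5 5], max=5
Drop 4: L rot2 at col 0 lands with bottom-row=2; cleared 0 line(s) (total 0); column heights now [4 4 4 3 5 5], max=5
Drop 5: J rot2 at col 0 lands with bottom-row=4; cleared 0 line(s) (total 0); column heights now [6 6 6 3 5 5], max=6
Test piece S rot1 at col 1 (width 2): heights before test = [6 6 6 3 5 5]; fits = False

Answer: no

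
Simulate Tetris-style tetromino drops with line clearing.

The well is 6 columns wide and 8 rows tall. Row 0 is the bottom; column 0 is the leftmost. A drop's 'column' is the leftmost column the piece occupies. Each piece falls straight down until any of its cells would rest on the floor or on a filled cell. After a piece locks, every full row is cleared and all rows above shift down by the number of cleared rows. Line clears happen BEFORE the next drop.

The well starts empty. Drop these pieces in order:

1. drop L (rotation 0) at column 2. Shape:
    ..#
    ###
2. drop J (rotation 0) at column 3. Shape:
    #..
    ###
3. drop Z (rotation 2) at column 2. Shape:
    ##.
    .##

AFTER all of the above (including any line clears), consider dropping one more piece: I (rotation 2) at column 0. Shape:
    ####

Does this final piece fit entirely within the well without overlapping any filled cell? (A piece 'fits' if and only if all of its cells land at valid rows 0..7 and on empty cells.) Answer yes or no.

Drop 1: L rot0 at col 2 lands with bottom-row=0; cleared 0 line(s) (total 0); column heights now [0 0 1 1 2 0], max=2
Drop 2: J rot0 at col 3 lands with bottom-row=2; cleared 0 line(s) (total 0); column heights now [0 0 1 4 3 3], max=4
Drop 3: Z rot2 at col 2 lands with bottom-row=4; cleared 0 line(s) (total 0); column heights now [0 0 6 6 5 3], max=6
Test piece I rot2 at col 0 (width 4): heights before test = [0 0 6 6 5 3]; fits = True

Answer: yes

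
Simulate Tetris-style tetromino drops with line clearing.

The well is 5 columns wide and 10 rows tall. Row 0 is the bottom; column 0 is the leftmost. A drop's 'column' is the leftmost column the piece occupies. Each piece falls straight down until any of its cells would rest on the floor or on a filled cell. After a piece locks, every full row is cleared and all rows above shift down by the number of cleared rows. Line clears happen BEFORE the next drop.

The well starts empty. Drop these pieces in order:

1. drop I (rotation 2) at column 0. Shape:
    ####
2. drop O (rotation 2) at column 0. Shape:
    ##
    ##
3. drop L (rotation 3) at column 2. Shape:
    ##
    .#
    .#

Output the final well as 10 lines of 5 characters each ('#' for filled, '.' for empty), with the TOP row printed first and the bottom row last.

Answer: .....
.....
.....
.....
.....
.....
..##.
##.#.
##.#.
####.

Derivation:
Drop 1: I rot2 at col 0 lands with bottom-row=0; cleared 0 line(s) (total 0); column heights now [1 1 1 1 0], max=1
Drop 2: O rot2 at col 0 lands with bottom-row=1; cleared 0 line(s) (total 0); column heights now [3 3 1 1 0], max=3
Drop 3: L rot3 at col 2 lands with bottom-row=1; cleared 0 line(s) (total 0); column heights now [3 3 4 4 0], max=4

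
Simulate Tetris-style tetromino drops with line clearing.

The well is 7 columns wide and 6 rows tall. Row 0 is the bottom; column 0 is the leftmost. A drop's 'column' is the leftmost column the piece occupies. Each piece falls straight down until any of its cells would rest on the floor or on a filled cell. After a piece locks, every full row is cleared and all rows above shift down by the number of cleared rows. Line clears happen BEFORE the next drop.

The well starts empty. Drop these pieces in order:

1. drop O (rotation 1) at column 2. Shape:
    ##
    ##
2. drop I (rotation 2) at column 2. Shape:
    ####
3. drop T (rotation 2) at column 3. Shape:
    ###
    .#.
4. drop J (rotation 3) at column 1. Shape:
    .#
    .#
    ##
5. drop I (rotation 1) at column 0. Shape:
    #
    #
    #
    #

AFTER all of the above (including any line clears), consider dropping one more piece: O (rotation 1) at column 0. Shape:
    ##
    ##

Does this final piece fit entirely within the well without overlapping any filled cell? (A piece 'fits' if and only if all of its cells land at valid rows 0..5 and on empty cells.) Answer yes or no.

Answer: yes

Derivation:
Drop 1: O rot1 at col 2 lands with bottom-row=0; cleared 0 line(s) (total 0); column heights now [0 0 2 2 0 0 0], max=2
Drop 2: I rot2 at col 2 lands with bottom-row=2; cleared 0 line(s) (total 0); column heights now [0 0 3 3 3 3 0], max=3
Drop 3: T rot2 at col 3 lands with bottom-row=3; cleared 0 line(s) (total 0); column heights now [0 0 3 5 5 5 0], max=5
Drop 4: J rot3 at col 1 lands with bottom-row=3; cleared 0 line(s) (total 0); column heights now [0 4 6 5 5 5 0], max=6
Drop 5: I rot1 at col 0 lands with bottom-row=0; cleared 0 line(s) (total 0); column heights now [4 4 6 5 5 5 0], max=6
Test piece O rot1 at col 0 (width 2): heights before test = [4 4 6 5 5 5 0]; fits = True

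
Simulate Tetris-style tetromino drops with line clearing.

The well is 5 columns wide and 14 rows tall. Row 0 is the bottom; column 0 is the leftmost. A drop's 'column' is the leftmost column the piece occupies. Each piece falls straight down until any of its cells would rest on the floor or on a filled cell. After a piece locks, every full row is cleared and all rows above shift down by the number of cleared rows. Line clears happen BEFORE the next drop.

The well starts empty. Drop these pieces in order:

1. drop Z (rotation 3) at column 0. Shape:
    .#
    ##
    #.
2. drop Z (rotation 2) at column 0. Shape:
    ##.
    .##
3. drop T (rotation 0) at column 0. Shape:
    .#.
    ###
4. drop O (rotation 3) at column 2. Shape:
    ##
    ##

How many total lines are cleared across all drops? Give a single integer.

Answer: 0

Derivation:
Drop 1: Z rot3 at col 0 lands with bottom-row=0; cleared 0 line(s) (total 0); column heights now [2 3 0 0 0], max=3
Drop 2: Z rot2 at col 0 lands with bottom-row=3; cleared 0 line(s) (total 0); column heights now [5 5 4 0 0], max=5
Drop 3: T rot0 at col 0 lands with bottom-row=5; cleared 0 line(s) (total 0); column heights now [6 7 6 0 0], max=7
Drop 4: O rot3 at col 2 lands with bottom-row=6; cleared 0 line(s) (total 0); column heights now [6 7 8 8 0], max=8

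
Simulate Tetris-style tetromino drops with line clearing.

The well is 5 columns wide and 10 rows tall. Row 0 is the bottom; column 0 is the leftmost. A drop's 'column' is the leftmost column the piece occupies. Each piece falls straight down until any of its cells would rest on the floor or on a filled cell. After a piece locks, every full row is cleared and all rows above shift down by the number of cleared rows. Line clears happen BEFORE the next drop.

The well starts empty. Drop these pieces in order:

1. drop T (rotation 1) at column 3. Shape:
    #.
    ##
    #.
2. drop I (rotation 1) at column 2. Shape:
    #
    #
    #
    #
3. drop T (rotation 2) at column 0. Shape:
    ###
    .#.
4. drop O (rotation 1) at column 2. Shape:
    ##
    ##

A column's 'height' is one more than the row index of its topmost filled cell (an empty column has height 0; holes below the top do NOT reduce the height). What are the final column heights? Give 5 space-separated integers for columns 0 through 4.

Answer: 5 5 7 7 2

Derivation:
Drop 1: T rot1 at col 3 lands with bottom-row=0; cleared 0 line(s) (total 0); column heights now [0 0 0 3 2], max=3
Drop 2: I rot1 at col 2 lands with bottom-row=0; cleared 0 line(s) (total 0); column heights now [0 0 4 3 2], max=4
Drop 3: T rot2 at col 0 lands with bottom-row=3; cleared 0 line(s) (total 0); column heights now [5 5 5 3 2], max=5
Drop 4: O rot1 at col 2 lands with bottom-row=5; cleared 0 line(s) (total 0); column heights now [5 5 7 7 2], max=7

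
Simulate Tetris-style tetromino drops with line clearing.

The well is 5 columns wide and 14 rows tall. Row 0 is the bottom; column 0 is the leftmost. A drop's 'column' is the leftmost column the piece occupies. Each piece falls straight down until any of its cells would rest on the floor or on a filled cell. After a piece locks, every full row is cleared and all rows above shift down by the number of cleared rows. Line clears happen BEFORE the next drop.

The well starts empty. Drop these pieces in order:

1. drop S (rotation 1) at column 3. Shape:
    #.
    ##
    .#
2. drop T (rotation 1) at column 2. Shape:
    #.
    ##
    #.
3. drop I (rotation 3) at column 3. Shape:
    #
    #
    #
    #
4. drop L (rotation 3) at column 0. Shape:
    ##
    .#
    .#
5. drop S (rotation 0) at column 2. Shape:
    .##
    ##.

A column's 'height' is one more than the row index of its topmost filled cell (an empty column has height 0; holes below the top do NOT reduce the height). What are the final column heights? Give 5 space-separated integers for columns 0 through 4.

Answer: 3 3 9 10 10

Derivation:
Drop 1: S rot1 at col 3 lands with bottom-row=0; cleared 0 line(s) (total 0); column heights now [0 0 0 3 2], max=3
Drop 2: T rot1 at col 2 lands with bottom-row=2; cleared 0 line(s) (total 0); column heights now [0 0 5 4 2], max=5
Drop 3: I rot3 at col 3 lands with bottom-row=4; cleared 0 line(s) (total 0); column heights now [0 0 5 8 2], max=8
Drop 4: L rot3 at col 0 lands with bottom-row=0; cleared 0 line(s) (total 0); column heights now [3 3 5 8 2], max=8
Drop 5: S rot0 at col 2 lands with bottom-row=8; cleared 0 line(s) (total 0); column heights now [3 3 9 10 10], max=10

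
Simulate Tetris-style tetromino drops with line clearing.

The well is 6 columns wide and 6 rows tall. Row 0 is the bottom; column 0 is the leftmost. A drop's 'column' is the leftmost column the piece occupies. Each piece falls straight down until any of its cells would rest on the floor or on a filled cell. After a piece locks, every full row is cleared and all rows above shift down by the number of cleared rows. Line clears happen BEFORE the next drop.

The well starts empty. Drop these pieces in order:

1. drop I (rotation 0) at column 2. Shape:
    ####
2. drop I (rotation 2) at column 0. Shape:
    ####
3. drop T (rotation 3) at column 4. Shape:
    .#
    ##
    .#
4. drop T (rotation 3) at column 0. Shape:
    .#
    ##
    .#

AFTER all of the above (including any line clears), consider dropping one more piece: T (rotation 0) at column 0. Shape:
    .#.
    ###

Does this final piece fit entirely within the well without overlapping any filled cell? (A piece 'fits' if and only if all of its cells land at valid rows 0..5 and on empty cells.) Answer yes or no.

Answer: no

Derivation:
Drop 1: I rot0 at col 2 lands with bottom-row=0; cleared 0 line(s) (total 0); column heights now [0 0 1 1 1 1], max=1
Drop 2: I rot2 at col 0 lands with bottom-row=1; cleared 0 line(s) (total 0); column heights now [2 2 2 2 1 1], max=2
Drop 3: T rot3 at col 4 lands with bottom-row=1; cleared 0 line(s) (total 0); column heights now [2 2 2 2 3 4], max=4
Drop 4: T rot3 at col 0 lands with bottom-row=2; cleared 0 line(s) (total 0); column heights now [4 5 2 2 3 4], max=5
Test piece T rot0 at col 0 (width 3): heights before test = [4 5 2 2 3 4]; fits = False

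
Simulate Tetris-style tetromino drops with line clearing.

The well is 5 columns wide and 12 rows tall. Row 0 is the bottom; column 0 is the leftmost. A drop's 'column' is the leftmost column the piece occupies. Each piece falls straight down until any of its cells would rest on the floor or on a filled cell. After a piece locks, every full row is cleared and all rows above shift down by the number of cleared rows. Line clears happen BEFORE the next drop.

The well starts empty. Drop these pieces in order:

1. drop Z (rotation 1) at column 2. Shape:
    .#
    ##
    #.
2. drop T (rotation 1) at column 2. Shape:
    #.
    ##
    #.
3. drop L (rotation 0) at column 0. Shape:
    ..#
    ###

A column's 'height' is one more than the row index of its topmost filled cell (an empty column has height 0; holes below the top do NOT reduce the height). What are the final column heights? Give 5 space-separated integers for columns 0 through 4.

Answer: 6 6 7 4 0

Derivation:
Drop 1: Z rot1 at col 2 lands with bottom-row=0; cleared 0 line(s) (total 0); column heights now [0 0 2 3 0], max=3
Drop 2: T rot1 at col 2 lands with bottom-row=2; cleared 0 line(s) (total 0); column heights now [0 0 5 4 0], max=5
Drop 3: L rot0 at col 0 lands with bottom-row=5; cleared 0 line(s) (total 0); column heights now [6 6 7 4 0], max=7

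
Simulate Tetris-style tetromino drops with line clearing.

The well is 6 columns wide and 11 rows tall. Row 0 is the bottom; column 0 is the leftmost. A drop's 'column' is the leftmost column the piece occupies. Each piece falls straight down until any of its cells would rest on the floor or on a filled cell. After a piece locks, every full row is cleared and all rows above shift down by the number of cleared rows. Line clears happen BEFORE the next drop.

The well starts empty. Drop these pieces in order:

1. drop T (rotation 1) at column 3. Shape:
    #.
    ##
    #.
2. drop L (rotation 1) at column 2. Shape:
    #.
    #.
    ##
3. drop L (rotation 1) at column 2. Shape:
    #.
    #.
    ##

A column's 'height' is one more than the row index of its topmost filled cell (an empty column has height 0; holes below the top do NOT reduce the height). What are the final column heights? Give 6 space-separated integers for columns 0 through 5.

Answer: 0 0 9 7 2 0

Derivation:
Drop 1: T rot1 at col 3 lands with bottom-row=0; cleared 0 line(s) (total 0); column heights now [0 0 0 3 2 0], max=3
Drop 2: L rot1 at col 2 lands with bottom-row=3; cleared 0 line(s) (total 0); column heights now [0 0 6 4 2 0], max=6
Drop 3: L rot1 at col 2 lands with bottom-row=6; cleared 0 line(s) (total 0); column heights now [0 0 9 7 2 0], max=9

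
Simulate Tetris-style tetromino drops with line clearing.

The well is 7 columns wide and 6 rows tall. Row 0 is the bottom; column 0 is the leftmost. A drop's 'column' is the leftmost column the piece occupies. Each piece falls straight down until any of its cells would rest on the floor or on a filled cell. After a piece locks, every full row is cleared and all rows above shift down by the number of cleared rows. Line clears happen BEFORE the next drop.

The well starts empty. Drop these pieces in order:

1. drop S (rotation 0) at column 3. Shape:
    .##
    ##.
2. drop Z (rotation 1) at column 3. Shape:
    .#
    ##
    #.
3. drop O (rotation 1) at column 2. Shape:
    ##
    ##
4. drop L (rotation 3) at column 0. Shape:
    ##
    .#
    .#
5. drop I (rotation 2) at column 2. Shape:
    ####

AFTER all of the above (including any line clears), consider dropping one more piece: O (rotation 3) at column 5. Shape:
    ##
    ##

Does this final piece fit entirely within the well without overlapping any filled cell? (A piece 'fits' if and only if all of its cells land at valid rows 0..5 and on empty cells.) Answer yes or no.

Answer: no

Derivation:
Drop 1: S rot0 at col 3 lands with bottom-row=0; cleared 0 line(s) (total 0); column heights now [0 0 0 1 2 2 0], max=2
Drop 2: Z rot1 at col 3 lands with bottom-row=1; cleared 0 line(s) (total 0); column heights now [0 0 0 3 4 2 0], max=4
Drop 3: O rot1 at col 2 lands with bottom-row=3; cleared 0 line(s) (total 0); column heights now [0 0 5 5 4 2 0], max=5
Drop 4: L rot3 at col 0 lands with bottom-row=0; cleared 0 line(s) (total 0); column heights now [3 3 5 5 4 2 0], max=5
Drop 5: I rot2 at col 2 lands with bottom-row=5; cleared 0 line(s) (total 0); column heights now [3 3 6 6 6 6 0], max=6
Test piece O rot3 at col 5 (width 2): heights before test = [3 3 6 6 6 6 0]; fits = False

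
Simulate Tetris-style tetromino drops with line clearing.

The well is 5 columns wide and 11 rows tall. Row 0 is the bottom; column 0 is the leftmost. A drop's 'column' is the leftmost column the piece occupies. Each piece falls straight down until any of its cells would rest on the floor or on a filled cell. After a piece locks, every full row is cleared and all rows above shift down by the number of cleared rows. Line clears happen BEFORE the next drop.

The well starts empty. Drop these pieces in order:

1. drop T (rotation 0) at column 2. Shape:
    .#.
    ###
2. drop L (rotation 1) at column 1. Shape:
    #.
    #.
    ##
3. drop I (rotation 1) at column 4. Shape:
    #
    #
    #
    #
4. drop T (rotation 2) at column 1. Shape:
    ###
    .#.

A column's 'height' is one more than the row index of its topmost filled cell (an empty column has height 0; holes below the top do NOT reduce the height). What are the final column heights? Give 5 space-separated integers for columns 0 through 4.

Answer: 0 5 5 5 5

Derivation:
Drop 1: T rot0 at col 2 lands with bottom-row=0; cleared 0 line(s) (total 0); column heights now [0 0 1 2 1], max=2
Drop 2: L rot1 at col 1 lands with bottom-row=1; cleared 0 line(s) (total 0); column heights now [0 4 2 2 1], max=4
Drop 3: I rot1 at col 4 lands with bottom-row=1; cleared 0 line(s) (total 0); column heights now [0 4 2 2 5], max=5
Drop 4: T rot2 at col 1 lands with bottom-row=3; cleared 0 line(s) (total 0); column heights now [0 5 5 5 5], max=5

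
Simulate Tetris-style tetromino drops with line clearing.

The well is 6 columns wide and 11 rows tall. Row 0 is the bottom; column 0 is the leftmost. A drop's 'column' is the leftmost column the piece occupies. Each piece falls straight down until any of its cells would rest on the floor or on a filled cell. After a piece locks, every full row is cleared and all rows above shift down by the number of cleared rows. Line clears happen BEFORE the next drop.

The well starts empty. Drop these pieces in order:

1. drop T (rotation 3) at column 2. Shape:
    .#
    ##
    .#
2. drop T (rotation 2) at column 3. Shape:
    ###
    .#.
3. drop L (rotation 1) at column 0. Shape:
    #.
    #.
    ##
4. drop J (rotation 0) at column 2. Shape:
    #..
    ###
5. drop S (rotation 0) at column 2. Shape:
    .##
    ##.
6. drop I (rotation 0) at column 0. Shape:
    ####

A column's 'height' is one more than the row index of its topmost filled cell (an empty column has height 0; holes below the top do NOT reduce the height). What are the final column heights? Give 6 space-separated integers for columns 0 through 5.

Drop 1: T rot3 at col 2 lands with bottom-row=0; cleared 0 line(s) (total 0); column heights now [0 0 2 3 0 0], max=3
Drop 2: T rot2 at col 3 lands with bottom-row=2; cleared 0 line(s) (total 0); column heights now [0 0 2 4 4 4], max=4
Drop 3: L rot1 at col 0 lands with bottom-row=0; cleared 0 line(s) (total 0); column heights now [3 1 2 4 4 4], max=4
Drop 4: J rot0 at col 2 lands with bottom-row=4; cleared 0 line(s) (total 0); column heights now [3 1 6 5 5 4], max=6
Drop 5: S rot0 at col 2 lands with bottom-row=6; cleared 0 line(s) (total 0); column heights now [3 1 7 8 8 4], max=8
Drop 6: I rot0 at col 0 lands with bottom-row=8; cleared 0 line(s) (total 0); column heights now [9 9 9 9 8 4], max=9

Answer: 9 9 9 9 8 4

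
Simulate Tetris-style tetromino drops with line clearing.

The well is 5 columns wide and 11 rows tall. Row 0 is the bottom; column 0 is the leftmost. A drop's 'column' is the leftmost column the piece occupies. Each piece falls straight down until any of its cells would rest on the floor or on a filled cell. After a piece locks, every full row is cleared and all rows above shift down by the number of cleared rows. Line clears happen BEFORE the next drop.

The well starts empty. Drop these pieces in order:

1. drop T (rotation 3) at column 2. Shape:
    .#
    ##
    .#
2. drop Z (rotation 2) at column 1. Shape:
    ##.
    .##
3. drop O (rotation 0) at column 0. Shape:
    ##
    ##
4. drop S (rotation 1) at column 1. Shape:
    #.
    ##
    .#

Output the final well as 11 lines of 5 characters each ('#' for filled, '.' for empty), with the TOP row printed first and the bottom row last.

Drop 1: T rot3 at col 2 lands with bottom-row=0; cleared 0 line(s) (total 0); column heights now [0 0 2 3 0], max=3
Drop 2: Z rot2 at col 1 lands with bottom-row=3; cleared 0 line(s) (total 0); column heights now [0 5 5 4 0], max=5
Drop 3: O rot0 at col 0 lands with bottom-row=5; cleared 0 line(s) (total 0); column heights now [7 7 5 4 0], max=7
Drop 4: S rot1 at col 1 lands with bottom-row=6; cleared 0 line(s) (total 0); column heights now [7 9 8 4 0], max=9

Answer: .....
.....
.#...
.##..
###..
##...
.##..
..##.
...#.
..##.
...#.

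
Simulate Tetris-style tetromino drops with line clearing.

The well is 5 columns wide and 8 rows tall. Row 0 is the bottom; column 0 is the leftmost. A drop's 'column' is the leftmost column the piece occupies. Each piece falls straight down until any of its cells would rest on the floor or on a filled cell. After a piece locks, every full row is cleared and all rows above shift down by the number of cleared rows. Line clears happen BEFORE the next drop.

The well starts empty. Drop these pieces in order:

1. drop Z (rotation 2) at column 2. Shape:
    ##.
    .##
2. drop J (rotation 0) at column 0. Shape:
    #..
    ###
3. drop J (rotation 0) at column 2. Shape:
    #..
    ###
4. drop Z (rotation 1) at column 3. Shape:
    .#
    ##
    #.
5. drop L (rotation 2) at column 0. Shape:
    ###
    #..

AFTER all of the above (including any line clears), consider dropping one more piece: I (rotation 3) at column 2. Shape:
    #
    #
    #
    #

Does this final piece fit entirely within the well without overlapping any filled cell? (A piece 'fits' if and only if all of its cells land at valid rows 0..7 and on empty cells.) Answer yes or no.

Answer: no

Derivation:
Drop 1: Z rot2 at col 2 lands with bottom-row=0; cleared 0 line(s) (total 0); column heights now [0 0 2 2 1], max=2
Drop 2: J rot0 at col 0 lands with bottom-row=2; cleared 0 line(s) (total 0); column heights now [4 3 3 2 1], max=4
Drop 3: J rot0 at col 2 lands with bottom-row=3; cleared 0 line(s) (total 0); column heights now [4 3 5 4 4], max=5
Drop 4: Z rot1 at col 3 lands with bottom-row=4; cleared 0 line(s) (total 0); column heights now [4 3 5 6 7], max=7
Drop 5: L rot2 at col 0 lands with bottom-row=4; cleared 1 line(s) (total 1); column heights now [5 3 5 5 6], max=6
Test piece I rot3 at col 2 (width 1): heights before test = [5 3 5 5 6]; fits = False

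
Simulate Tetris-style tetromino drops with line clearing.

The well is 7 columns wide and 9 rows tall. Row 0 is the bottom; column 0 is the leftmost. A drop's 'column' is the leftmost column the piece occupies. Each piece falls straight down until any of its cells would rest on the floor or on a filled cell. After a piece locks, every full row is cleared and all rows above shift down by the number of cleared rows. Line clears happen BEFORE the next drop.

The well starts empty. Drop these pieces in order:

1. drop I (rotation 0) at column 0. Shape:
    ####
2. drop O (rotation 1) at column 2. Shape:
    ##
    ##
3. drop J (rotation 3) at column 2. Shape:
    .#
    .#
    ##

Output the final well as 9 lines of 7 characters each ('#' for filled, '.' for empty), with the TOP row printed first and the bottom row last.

Answer: .......
.......
.......
...#...
...#...
..##...
..##...
..##...
####...

Derivation:
Drop 1: I rot0 at col 0 lands with bottom-row=0; cleared 0 line(s) (total 0); column heights now [1 1 1 1 0 0 0], max=1
Drop 2: O rot1 at col 2 lands with bottom-row=1; cleared 0 line(s) (total 0); column heights now [1 1 3 3 0 0 0], max=3
Drop 3: J rot3 at col 2 lands with bottom-row=3; cleared 0 line(s) (total 0); column heights now [1 1 4 6 0 0 0], max=6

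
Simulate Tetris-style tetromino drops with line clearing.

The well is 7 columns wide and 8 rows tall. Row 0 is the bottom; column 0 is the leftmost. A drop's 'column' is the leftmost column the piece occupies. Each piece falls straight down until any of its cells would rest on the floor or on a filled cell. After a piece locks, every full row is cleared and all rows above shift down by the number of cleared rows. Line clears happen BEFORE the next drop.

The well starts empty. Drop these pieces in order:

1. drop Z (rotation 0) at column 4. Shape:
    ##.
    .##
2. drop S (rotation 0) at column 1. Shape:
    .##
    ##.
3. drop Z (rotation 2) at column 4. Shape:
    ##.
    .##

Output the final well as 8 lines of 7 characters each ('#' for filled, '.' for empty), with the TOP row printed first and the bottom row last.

Drop 1: Z rot0 at col 4 lands with bottom-row=0; cleared 0 line(s) (total 0); column heights now [0 0 0 0 2 2 1], max=2
Drop 2: S rot0 at col 1 lands with bottom-row=0; cleared 0 line(s) (total 0); column heights now [0 1 2 2 2 2 1], max=2
Drop 3: Z rot2 at col 4 lands with bottom-row=2; cleared 0 line(s) (total 0); column heights now [0 1 2 2 4 4 3], max=4

Answer: .......
.......
.......
.......
....##.
.....##
..####.
.##..##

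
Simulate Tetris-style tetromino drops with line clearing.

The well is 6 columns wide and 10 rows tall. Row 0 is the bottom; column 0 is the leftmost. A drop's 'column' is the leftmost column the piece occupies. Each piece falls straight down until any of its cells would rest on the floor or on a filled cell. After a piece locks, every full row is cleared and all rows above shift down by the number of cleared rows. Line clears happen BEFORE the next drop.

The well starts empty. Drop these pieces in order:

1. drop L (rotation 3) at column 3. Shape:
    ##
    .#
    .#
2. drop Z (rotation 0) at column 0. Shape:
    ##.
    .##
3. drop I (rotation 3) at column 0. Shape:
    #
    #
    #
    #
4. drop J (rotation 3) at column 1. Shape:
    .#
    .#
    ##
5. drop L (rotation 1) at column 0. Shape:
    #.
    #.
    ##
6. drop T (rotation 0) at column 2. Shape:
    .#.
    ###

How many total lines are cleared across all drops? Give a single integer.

Answer: 0

Derivation:
Drop 1: L rot3 at col 3 lands with bottom-row=0; cleared 0 line(s) (total 0); column heights now [0 0 0 3 3 0], max=3
Drop 2: Z rot0 at col 0 lands with bottom-row=0; cleared 0 line(s) (total 0); column heights now [2 2 1 3 3 0], max=3
Drop 3: I rot3 at col 0 lands with bottom-row=2; cleared 0 line(s) (total 0); column heights now [6 2 1 3 3 0], max=6
Drop 4: J rot3 at col 1 lands with bottom-row=2; cleared 0 line(s) (total 0); column heights now [6 3 5 3 3 0], max=6
Drop 5: L rot1 at col 0 lands with bottom-row=6; cleared 0 line(s) (total 0); column heights now [9 7 5 3 3 0], max=9
Drop 6: T rot0 at col 2 lands with bottom-row=5; cleared 0 line(s) (total 0); column heights now [9 7 6 7 6 0], max=9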